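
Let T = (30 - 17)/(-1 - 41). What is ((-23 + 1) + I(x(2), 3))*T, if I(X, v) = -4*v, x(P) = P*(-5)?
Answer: 221/21 ≈ 10.524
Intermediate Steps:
x(P) = -5*P
T = -13/42 (T = 13/(-42) = 13*(-1/42) = -13/42 ≈ -0.30952)
((-23 + 1) + I(x(2), 3))*T = ((-23 + 1) - 4*3)*(-13/42) = (-22 - 12)*(-13/42) = -34*(-13/42) = 221/21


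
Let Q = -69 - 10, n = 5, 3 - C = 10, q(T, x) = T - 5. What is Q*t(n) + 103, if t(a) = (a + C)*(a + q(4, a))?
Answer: 735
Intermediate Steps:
q(T, x) = -5 + T
C = -7 (C = 3 - 1*10 = 3 - 10 = -7)
Q = -79
t(a) = (-1 + a)*(-7 + a) (t(a) = (a - 7)*(a + (-5 + 4)) = (-7 + a)*(a - 1) = (-7 + a)*(-1 + a) = (-1 + a)*(-7 + a))
Q*t(n) + 103 = -79*(7 + 5² - 8*5) + 103 = -79*(7 + 25 - 40) + 103 = -79*(-8) + 103 = 632 + 103 = 735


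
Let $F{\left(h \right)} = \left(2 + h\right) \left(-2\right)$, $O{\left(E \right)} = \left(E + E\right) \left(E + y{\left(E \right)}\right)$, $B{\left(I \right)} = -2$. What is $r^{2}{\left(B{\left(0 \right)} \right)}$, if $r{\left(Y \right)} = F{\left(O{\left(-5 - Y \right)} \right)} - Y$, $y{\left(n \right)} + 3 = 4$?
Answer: $676$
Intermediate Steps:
$y{\left(n \right)} = 1$ ($y{\left(n \right)} = -3 + 4 = 1$)
$O{\left(E \right)} = 2 E \left(1 + E\right)$ ($O{\left(E \right)} = \left(E + E\right) \left(E + 1\right) = 2 E \left(1 + E\right)$)
$F{\left(h \right)} = -4 - 2 h$
$r{\left(Y \right)} = -4 - Y - 4 \left(-5 - Y\right) \left(-4 - Y\right)$ ($r{\left(Y \right)} = \left(-4 - 2 \cdot 2 \left(-5 - Y\right) \left(1 - \left(5 + Y\right)\right)\right) - Y = \left(-4 - 2 \cdot 2 \left(-5 - Y\right) \left(-4 - Y\right)\right) - Y = \left(-4 - 4 \left(-5 - Y\right) \left(-4 - Y\right)\right) - Y = -4 - Y - 4 \left(-5 - Y\right) \left(-4 - Y\right)$)
$r^{2}{\left(B{\left(0 \right)} \right)} = \left(-84 - -74 - 4 \left(-2\right)^{2}\right)^{2} = \left(-84 + 74 - 16\right)^{2} = \left(-26\right)^{2} = 676$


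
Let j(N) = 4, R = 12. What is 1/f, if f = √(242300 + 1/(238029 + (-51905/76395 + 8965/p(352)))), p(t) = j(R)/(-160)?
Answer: √822306827761602996781490/446368619371721 ≈ 0.0020315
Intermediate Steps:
p(t) = -1/40 (p(t) = 4/(-160) = 4*(-1/160) = -1/40)
f = √822306827761602996781490/1842214690 (f = √(242300 + 1/(238029 + (-51905/76395 + 8965/(-1/40)))) = √(242300 + 1/(238029 + (-51905*1/76395 + 8965*(-40)))) = √(242300 + 1/(238029 + (-10381/15279 - 358600))) = √(242300 + 1/(238029 - 5479059781/15279)) = √(242300 + 1/(-1842214690/15279)) = √(242300 - 15279/1842214690) = √(446368619371721/1842214690) = √822306827761602996781490/1842214690 ≈ 492.24)
1/f = 1/(√822306827761602996781490/1842214690) = √822306827761602996781490/446368619371721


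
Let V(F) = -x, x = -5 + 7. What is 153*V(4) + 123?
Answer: -183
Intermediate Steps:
x = 2
V(F) = -2 (V(F) = -1*2 = -2)
153*V(4) + 123 = 153*(-2) + 123 = -306 + 123 = -183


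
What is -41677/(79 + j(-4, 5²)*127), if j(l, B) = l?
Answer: 41677/429 ≈ 97.149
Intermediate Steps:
-41677/(79 + j(-4, 5²)*127) = -41677/(79 - 4*127) = -41677/(79 - 508) = -41677/(-429) = -41677*(-1/429) = 41677/429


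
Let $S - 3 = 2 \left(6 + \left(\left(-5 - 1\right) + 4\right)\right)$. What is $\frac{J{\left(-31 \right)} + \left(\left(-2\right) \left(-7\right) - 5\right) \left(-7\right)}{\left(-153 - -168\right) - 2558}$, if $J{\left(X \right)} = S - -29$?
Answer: $\frac{23}{2543} \approx 0.0090444$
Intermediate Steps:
$S = 11$ ($S = 3 + 2 \left(6 + \left(\left(-5 - 1\right) + 4\right)\right) = 3 + 2 \left(6 + \left(-6 + 4\right)\right) = 3 + 2 \left(6 - 2\right) = 3 + 2 \cdot 4 = 3 + 8 = 11$)
$J{\left(X \right)} = 40$ ($J{\left(X \right)} = 11 - -29 = 11 + 29 = 40$)
$\frac{J{\left(-31 \right)} + \left(\left(-2\right) \left(-7\right) - 5\right) \left(-7\right)}{\left(-153 - -168\right) - 2558} = \frac{40 + \left(\left(-2\right) \left(-7\right) - 5\right) \left(-7\right)}{\left(-153 - -168\right) - 2558} = \frac{40 + \left(14 - 5\right) \left(-7\right)}{\left(-153 + 168\right) - 2558} = \frac{40 + 9 \left(-7\right)}{15 - 2558} = \frac{40 - 63}{-2543} = \left(-23\right) \left(- \frac{1}{2543}\right) = \frac{23}{2543}$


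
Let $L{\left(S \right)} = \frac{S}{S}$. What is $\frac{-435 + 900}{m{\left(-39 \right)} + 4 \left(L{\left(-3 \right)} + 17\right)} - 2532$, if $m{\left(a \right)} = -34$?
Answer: $- \frac{95751}{38} \approx -2519.8$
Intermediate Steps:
$L{\left(S \right)} = 1$
$\frac{-435 + 900}{m{\left(-39 \right)} + 4 \left(L{\left(-3 \right)} + 17\right)} - 2532 = \frac{-435 + 900}{-34 + 4 \left(1 + 17\right)} - 2532 = \frac{465}{-34 + 4 \cdot 18} - 2532 = \frac{465}{-34 + 72} - 2532 = \frac{465}{38} - 2532 = - \frac{95751}{38}$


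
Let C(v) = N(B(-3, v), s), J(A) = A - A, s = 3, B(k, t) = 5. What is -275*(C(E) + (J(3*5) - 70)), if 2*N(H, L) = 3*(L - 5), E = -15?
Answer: 20075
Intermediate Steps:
J(A) = 0
N(H, L) = -15/2 + 3*L/2 (N(H, L) = (3*(L - 5))/2 = (3*(-5 + L))/2 = (-15 + 3*L)/2 = -15/2 + 3*L/2)
C(v) = -3 (C(v) = -15/2 + (3/2)*3 = -15/2 + 9/2 = -3)
-275*(C(E) + (J(3*5) - 70)) = -275*(-3 + (0 - 70)) = -275*(-3 - 70) = -275*(-73) = 20075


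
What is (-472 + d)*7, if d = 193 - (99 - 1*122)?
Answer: -1792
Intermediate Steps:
d = 216 (d = 193 - (99 - 122) = 193 - 1*(-23) = 193 + 23 = 216)
(-472 + d)*7 = (-472 + 216)*7 = -256*7 = -1792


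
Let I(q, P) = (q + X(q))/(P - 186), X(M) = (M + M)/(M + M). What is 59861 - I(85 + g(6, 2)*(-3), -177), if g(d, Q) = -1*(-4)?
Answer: 21729617/363 ≈ 59861.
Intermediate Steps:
g(d, Q) = 4
X(M) = 1 (X(M) = (2*M)/((2*M)) = (2*M)*(1/(2*M)) = 1)
I(q, P) = (1 + q)/(-186 + P) (I(q, P) = (q + 1)/(P - 186) = (1 + q)/(-186 + P))
59861 - I(85 + g(6, 2)*(-3), -177) = 59861 - (1 + (85 + 4*(-3)))/(-186 - 177) = 59861 - (1 + (85 - 12))/(-363) = 59861 - (-1)*(1 + 73)/363 = 59861 - (-1)*74/363 = 59861 - 1*(-74/363) = 59861 + 74/363 = 21729617/363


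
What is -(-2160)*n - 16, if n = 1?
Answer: 2144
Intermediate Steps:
-(-2160)*n - 16 = -(-2160) - 16 = -120*(-18) - 16 = 2160 - 16 = 2144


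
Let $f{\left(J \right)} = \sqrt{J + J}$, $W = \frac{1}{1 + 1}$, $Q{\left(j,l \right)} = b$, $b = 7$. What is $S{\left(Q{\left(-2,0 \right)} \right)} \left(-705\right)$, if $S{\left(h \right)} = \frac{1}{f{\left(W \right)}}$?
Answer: $-705$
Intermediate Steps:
$Q{\left(j,l \right)} = 7$
$W = \frac{1}{2} \approx 0.5$
$f{\left(J \right)} = \sqrt{2} \sqrt{J}$ ($f{\left(J \right)} = \sqrt{2 J} = \sqrt{2} \sqrt{J}$)
$S{\left(h \right)} = 1$ ($S{\left(h \right)} = \frac{1}{\sqrt{2} \sqrt{\frac{1}{2}}} = \frac{1}{\sqrt{2} \frac{\sqrt{2}}{2}} = 1^{-1} = 1$)
$S{\left(Q{\left(-2,0 \right)} \right)} \left(-705\right) = 1 \left(-705\right) = -705$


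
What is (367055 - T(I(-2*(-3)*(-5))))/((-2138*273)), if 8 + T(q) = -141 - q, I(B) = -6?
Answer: -14123/22449 ≈ -0.62912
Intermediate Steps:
T(q) = -149 - q (T(q) = -8 + (-141 - q) = -149 - q)
(367055 - T(I(-2*(-3)*(-5))))/((-2138*273)) = (367055 - (-149 - 1*(-6)))/((-2138*273)) = (367055 - (-149 + 6))/(-583674) = (367055 - 1*(-143))*(-1/583674) = (367055 + 143)*(-1/583674) = 367198*(-1/583674) = -14123/22449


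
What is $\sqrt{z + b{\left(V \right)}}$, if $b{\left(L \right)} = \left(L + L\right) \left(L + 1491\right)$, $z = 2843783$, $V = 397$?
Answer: $281 \sqrt{55} \approx 2084.0$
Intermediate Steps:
$b{\left(L \right)} = 2 L \left(1491 + L\right)$
$\sqrt{z + b{\left(V \right)}} = \sqrt{2843783 + 2 \cdot 397 \left(1491 + 397\right)} = \sqrt{2843783 + 2 \cdot 397 \cdot 1888} = \sqrt{2843783 + 1499072} = \sqrt{4342855} = 281 \sqrt{55}$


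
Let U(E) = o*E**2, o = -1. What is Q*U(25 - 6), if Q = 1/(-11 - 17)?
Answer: 361/28 ≈ 12.893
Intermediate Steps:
U(E) = -E**2
Q = -1/28 (Q = 1/(-28) = -1/28 ≈ -0.035714)
Q*U(25 - 6) = -(-1)*(25 - 6)**2/28 = -(-1)*19**2/28 = -(-1)*361/28 = -1/28*(-361) = 361/28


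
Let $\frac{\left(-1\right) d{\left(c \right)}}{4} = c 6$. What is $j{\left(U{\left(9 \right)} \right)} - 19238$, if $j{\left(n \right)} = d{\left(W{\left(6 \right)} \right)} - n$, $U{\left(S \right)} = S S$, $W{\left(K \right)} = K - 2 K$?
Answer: $-19175$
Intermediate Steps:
$W{\left(K \right)} = - K$
$d{\left(c \right)} = - 24 c$ ($d{\left(c \right)} = - 4 c 6 = - 4 \cdot 6 c = - 24 c$)
$U{\left(S \right)} = S^{2}$
$j{\left(n \right)} = 144 - n$ ($j{\left(n \right)} = - 24 \left(\left(-1\right) 6\right) - n = \left(-24\right) \left(-6\right) - n = 144 - n$)
$j{\left(U{\left(9 \right)} \right)} - 19238 = \left(144 - 9^{2}\right) - 19238 = \left(144 - 81\right) - 19238 = 63 - 19238 = -19175$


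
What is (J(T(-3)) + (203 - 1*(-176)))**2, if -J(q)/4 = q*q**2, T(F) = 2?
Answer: 120409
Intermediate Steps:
J(q) = -4*q**3 (J(q) = -4*q*q**2 = -4*q**3)
(J(T(-3)) + (203 - 1*(-176)))**2 = (-4*2**3 + (203 - 1*(-176)))**2 = (-4*8 + (203 + 176))**2 = (-32 + 379)**2 = 347**2 = 120409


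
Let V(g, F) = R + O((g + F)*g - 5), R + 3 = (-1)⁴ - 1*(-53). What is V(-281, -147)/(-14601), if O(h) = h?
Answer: -120314/14601 ≈ -8.2401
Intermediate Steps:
R = 51 (R = -3 + ((-1)⁴ - 1*(-53)) = -3 + (1 + 53) = -3 + 54 = 51)
V(g, F) = 46 + g*(F + g) (V(g, F) = 51 + ((g + F)*g - 5) = 51 + ((F + g)*g - 5) = 51 + (g*(F + g) - 5) = 51 + (-5 + g*(F + g)) = 46 + g*(F + g))
V(-281, -147)/(-14601) = (46 + (-281)² - 147*(-281))/(-14601) = (46 + 78961 + 41307)*(-1/14601) = 120314*(-1/14601) = -120314/14601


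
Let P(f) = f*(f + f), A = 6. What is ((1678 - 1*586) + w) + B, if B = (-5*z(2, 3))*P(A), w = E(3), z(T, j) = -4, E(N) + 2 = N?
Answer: 2533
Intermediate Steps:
E(N) = -2 + N
P(f) = 2*f**2 (P(f) = f*(2*f) = 2*f**2)
w = 1 (w = -2 + 3 = 1)
B = 1440 (B = (-5*(-4))*(2*6**2) = 20*(2*36) = 20*72 = 1440)
((1678 - 1*586) + w) + B = ((1678 - 1*586) + 1) + 1440 = ((1678 - 586) + 1) + 1440 = (1092 + 1) + 1440 = 1093 + 1440 = 2533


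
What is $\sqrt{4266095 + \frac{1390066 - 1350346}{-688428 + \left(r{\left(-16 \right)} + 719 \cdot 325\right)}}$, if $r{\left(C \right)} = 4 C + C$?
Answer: $\frac{\sqrt{98060011092111855}}{151611} \approx 2065.5$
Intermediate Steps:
$r{\left(C \right)} = 5 C$
$\sqrt{4266095 + \frac{1390066 - 1350346}{-688428 + \left(r{\left(-16 \right)} + 719 \cdot 325\right)}} = \sqrt{4266095 + \frac{1390066 - 1350346}{-688428 + \left(5 \left(-16\right) + 719 \cdot 325\right)}} = \sqrt{4266095 + \frac{39720}{-688428 + \left(-80 + 233675\right)}} = \sqrt{4266095 + \frac{39720}{-688428 + 233595}} = \sqrt{4266095 + \frac{39720}{-454833}} = \sqrt{4266095 + 39720 \left(- \frac{1}{454833}\right)} = \sqrt{4266095 - \frac{13240}{151611}} = \sqrt{\frac{646786915805}{151611}} = \frac{\sqrt{98060011092111855}}{151611}$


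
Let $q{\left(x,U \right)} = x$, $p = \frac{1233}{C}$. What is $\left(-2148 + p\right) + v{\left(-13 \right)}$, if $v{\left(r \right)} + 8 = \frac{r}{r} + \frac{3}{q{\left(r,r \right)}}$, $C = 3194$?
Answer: $- \frac{89473463}{41522} \approx -2154.8$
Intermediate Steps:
$p = \frac{1233}{3194} \approx 0.38604$
$v{\left(r \right)} = -7 + \frac{3}{r}$ ($v{\left(r \right)} = -8 + \left(\frac{r}{r} + \frac{3}{r}\right) = -8 + \left(1 + \frac{3}{r}\right) = -7 + \frac{3}{r}$)
$\left(-2148 + p\right) + v{\left(-13 \right)} = \left(-2148 + \frac{1233}{3194}\right) - \left(7 - \frac{3}{-13}\right) = - \frac{6859479}{3194} + \left(-7 + 3 \left(- \frac{1}{13}\right)\right) = - \frac{6859479}{3194} - \frac{94}{13} = - \frac{89473463}{41522}$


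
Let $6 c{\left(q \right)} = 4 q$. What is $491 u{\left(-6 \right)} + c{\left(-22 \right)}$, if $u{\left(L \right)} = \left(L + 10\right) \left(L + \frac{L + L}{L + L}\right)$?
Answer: $- \frac{29504}{3} \approx -9834.7$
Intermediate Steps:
$c{\left(q \right)} = \frac{2 q}{3}$ ($c{\left(q \right)} = \frac{4 q}{6} = \frac{2 q}{3}$)
$u{\left(L \right)} = \left(1 + L\right) \left(10 + L\right)$ ($u{\left(L \right)} = \left(10 + L\right) \left(L + \frac{2 L}{2 L}\right) = \left(10 + L\right) \left(L + 2 L \frac{1}{2 L}\right) = \left(10 + L\right) \left(L + 1\right) = \left(10 + L\right) \left(1 + L\right) = \left(1 + L\right) \left(10 + L\right)$)
$491 u{\left(-6 \right)} + c{\left(-22 \right)} = 491 \left(10 + \left(-6\right)^{2} + 11 \left(-6\right)\right) + \frac{2}{3} \left(-22\right) = 491 \left(10 + 36 - 66\right) - \frac{44}{3} = 491 \left(-20\right) - \frac{44}{3} = -9820 - \frac{44}{3} = - \frac{29504}{3}$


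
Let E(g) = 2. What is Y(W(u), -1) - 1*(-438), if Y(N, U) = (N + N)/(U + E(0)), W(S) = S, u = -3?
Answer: 432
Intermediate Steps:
Y(N, U) = 2*N/(2 + U) (Y(N, U) = (N + N)/(U + 2) = (2*N)/(2 + U) = 2*N/(2 + U))
Y(W(u), -1) - 1*(-438) = 2*(-3)/(2 - 1) - 1*(-438) = 2*(-3)/1 + 438 = 2*(-3)*1 + 438 = -6 + 438 = 432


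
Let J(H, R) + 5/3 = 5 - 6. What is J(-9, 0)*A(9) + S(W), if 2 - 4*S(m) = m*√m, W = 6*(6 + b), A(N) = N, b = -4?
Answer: -47/2 - 6*√3 ≈ -33.892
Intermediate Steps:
W = 12 (W = 6*(6 - 4) = 6*2 = 12)
S(m) = ½ - m^(3/2)/4 (S(m) = ½ - m*√m/4 = ½ - m^(3/2)/4)
J(H, R) = -8/3 (J(H, R) = -5/3 + (5 - 6) = -5/3 - 1 = -8/3)
J(-9, 0)*A(9) + S(W) = -8/3*9 + (½ - 6*√3) = -24 + (½ - 6*√3) = -47/2 - 6*√3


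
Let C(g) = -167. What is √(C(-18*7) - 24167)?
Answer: 23*I*√46 ≈ 155.99*I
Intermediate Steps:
√(C(-18*7) - 24167) = √(-167 - 24167) = √(-24334) = 23*I*√46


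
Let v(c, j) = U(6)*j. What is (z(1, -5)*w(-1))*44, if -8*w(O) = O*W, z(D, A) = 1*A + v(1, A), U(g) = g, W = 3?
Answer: -1155/2 ≈ -577.50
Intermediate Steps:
v(c, j) = 6*j
z(D, A) = 7*A (z(D, A) = 1*A + 6*A = A + 6*A = 7*A)
w(O) = -3*O/8 (w(O) = -O*3/8 = -3*O/8)
(z(1, -5)*w(-1))*44 = ((7*(-5))*(-3/8*(-1)))*44 = -35*3/8*44 = -105/8*44 = -1155/2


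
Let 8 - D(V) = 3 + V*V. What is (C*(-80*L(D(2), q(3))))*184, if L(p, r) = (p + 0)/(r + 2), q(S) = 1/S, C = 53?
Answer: -2340480/7 ≈ -3.3435e+5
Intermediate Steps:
D(V) = 5 - V**2 (D(V) = 8 - (3 + V*V) = 8 - (3 + V**2) = 8 + (-3 - V**2) = 5 - V**2)
L(p, r) = p/(2 + r)
(C*(-80*L(D(2), q(3))))*184 = (53*(-80*(5 - 1*2**2)/(2 + 1/3)))*184 = (53*(-80*(5 - 1*4)/(2 + 1/3)))*184 = (53*(-80*(5 - 4)/7/3))*184 = (53*(-80*3/7))*184 = (53*(-240/7))*184 = -12720/7*184 = -2340480/7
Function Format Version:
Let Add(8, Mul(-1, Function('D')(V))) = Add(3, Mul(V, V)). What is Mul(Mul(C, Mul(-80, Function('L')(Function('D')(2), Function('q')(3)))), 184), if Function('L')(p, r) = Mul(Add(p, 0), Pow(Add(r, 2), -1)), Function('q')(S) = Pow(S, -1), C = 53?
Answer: Rational(-2340480, 7) ≈ -3.3435e+5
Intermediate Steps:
Function('D')(V) = Add(5, Mul(-1, Pow(V, 2))) (Function('D')(V) = Add(8, Mul(-1, Add(3, Mul(V, V)))) = Add(8, Mul(-1, Add(3, Pow(V, 2)))) = Add(8, Add(-3, Mul(-1, Pow(V, 2)))) = Add(5, Mul(-1, Pow(V, 2))))
Function('L')(p, r) = Mul(p, Pow(Add(2, r), -1))
Mul(Mul(C, Mul(-80, Function('L')(Function('D')(2), Function('q')(3)))), 184) = Mul(Mul(53, Mul(-80, Mul(Add(5, Mul(-1, Pow(2, 2))), Pow(Add(2, Pow(3, -1)), -1)))), 184) = Mul(Mul(53, Mul(-80, Mul(Add(5, Mul(-1, 4)), Pow(Add(2, Rational(1, 3)), -1)))), 184) = Mul(Mul(53, Mul(-80, Mul(Add(5, -4), Pow(Rational(7, 3), -1)))), 184) = Mul(Mul(53, Mul(-80, Mul(1, Rational(3, 7)))), 184) = Mul(Mul(53, Mul(-80, Rational(3, 7))), 184) = Mul(Mul(53, Rational(-240, 7)), 184) = Mul(Rational(-12720, 7), 184) = Rational(-2340480, 7)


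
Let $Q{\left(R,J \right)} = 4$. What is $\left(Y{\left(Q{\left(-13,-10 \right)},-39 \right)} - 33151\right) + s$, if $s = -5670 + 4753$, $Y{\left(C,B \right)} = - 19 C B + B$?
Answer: $-31143$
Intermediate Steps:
$Y{\left(C,B \right)} = B - 19 B C$ ($Y{\left(C,B \right)} = - 19 B C + B = B - 19 B C$)
$s = -917$
$\left(Y{\left(Q{\left(-13,-10 \right)},-39 \right)} - 33151\right) + s = \left(- 39 \left(1 - 76\right) - 33151\right) - 917 = \left(\left(-39\right) \left(-75\right) - 33151\right) - 917 = \left(2925 - 33151\right) - 917 = -30226 - 917 = -31143$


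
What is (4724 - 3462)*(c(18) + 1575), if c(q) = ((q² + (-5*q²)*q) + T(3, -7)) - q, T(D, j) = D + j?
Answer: -34431146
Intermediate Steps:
c(q) = -4 + q² - q - 5*q³ (c(q) = ((q² + (-5*q²)*q) + (3 - 7)) - q = ((q² - 5*q³) - 4) - q = (-4 + q² - 5*q³) - q = -4 + q² - q - 5*q³)
(4724 - 3462)*(c(18) + 1575) = (4724 - 3462)*((-4 + 18² - 1*18 - 5*18³) + 1575) = 1262*((-4 + 324 - 18 - 5*5832) + 1575) = 1262*((-4 + 324 - 18 - 29160) + 1575) = 1262*(-28858 + 1575) = 1262*(-27283) = -34431146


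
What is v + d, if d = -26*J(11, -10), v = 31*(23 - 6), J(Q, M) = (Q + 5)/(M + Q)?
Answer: 111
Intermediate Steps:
J(Q, M) = (5 + Q)/(M + Q)
v = 527 (v = 31*17 = 527)
d = -416 (d = -26*(5 + 11)/(-10 + 11) = -26*16/1 = -26*16 = -416)
v + d = 527 - 416 = 111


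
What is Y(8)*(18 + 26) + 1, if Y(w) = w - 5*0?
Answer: 353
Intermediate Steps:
Y(w) = w (Y(w) = w + 0 = w)
Y(8)*(18 + 26) + 1 = 8*(18 + 26) + 1 = 8*44 + 1 = 352 + 1 = 353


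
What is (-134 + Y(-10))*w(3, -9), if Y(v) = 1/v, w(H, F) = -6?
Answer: 4023/5 ≈ 804.60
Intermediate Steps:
(-134 + Y(-10))*w(3, -9) = (-134 + 1/(-10))*(-6) = (-134 - ⅒)*(-6) = -1341/10*(-6) = 4023/5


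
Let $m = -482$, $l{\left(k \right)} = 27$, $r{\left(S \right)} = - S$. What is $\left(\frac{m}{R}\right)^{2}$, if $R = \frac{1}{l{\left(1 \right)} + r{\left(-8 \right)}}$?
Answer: $284596900$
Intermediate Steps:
$R = \frac{1}{35}$ ($R = \frac{1}{27 - -8} = \frac{1}{27 + 8} = \frac{1}{35} \approx 0.028571$)
$\left(\frac{m}{R}\right)^{2} = \left(- 482 \frac{1}{\frac{1}{35}}\right)^{2} = \left(\left(-482\right) 35\right)^{2} = \left(-16870\right)^{2} = 284596900$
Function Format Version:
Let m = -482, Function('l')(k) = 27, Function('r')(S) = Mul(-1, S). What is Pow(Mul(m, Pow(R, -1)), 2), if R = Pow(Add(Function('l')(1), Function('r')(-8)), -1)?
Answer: 284596900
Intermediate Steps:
R = Rational(1, 35) (R = Pow(Add(27, Mul(-1, -8)), -1) = Pow(Add(27, 8), -1) = Pow(35, -1) = Rational(1, 35) ≈ 0.028571)
Pow(Mul(m, Pow(R, -1)), 2) = Pow(Mul(-482, Pow(Rational(1, 35), -1)), 2) = Pow(Mul(-482, 35), 2) = Pow(-16870, 2) = 284596900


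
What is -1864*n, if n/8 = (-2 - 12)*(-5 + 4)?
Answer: -208768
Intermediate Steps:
n = 112 (n = 8*((-2 - 12)*(-5 + 4)) = 8*(-14*(-1)) = 8*14 = 112)
-1864*n = -1864*112 = -208768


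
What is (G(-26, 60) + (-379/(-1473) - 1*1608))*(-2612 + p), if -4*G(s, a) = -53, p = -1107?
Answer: 34939078969/5892 ≈ 5.9299e+6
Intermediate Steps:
G(s, a) = 53/4 (G(s, a) = -¼*(-53) = 53/4)
(G(-26, 60) + (-379/(-1473) - 1*1608))*(-2612 + p) = (53/4 + (-379/(-1473) - 1*1608))*(-2612 - 1107) = (53/4 + (-379*(-1/1473) - 1608))*(-3719) = (53/4 + (379/1473 - 1608))*(-3719) = (53/4 - 2368205/1473)*(-3719) = -9394751/5892*(-3719) = 34939078969/5892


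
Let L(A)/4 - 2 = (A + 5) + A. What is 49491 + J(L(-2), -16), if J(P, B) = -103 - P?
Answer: 49376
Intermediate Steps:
L(A) = 28 + 8*A (L(A) = 8 + 4*((A + 5) + A) = 8 + 4*((5 + A) + A) = 8 + 4*(5 + 2*A) = 8 + (20 + 8*A) = 28 + 8*A)
49491 + J(L(-2), -16) = 49491 + (-103 - (28 + 8*(-2))) = 49491 + (-103 - (28 - 16)) = 49491 + (-103 - 1*12) = 49491 + (-103 - 12) = 49491 - 115 = 49376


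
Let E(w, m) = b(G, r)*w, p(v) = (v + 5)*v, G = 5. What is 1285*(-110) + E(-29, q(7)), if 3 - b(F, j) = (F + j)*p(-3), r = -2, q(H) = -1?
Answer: -141959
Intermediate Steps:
p(v) = v*(5 + v) (p(v) = (5 + v)*v = v*(5 + v))
b(F, j) = 3 + 6*F + 6*j (b(F, j) = 3 - (F + j)*(-3*(5 - 3)) = 3 - (F + j)*(-3*2) = 3 - (F + j)*(-6) = 3 - (-6*F - 6*j) = 3 + (6*F + 6*j) = 3 + 6*F + 6*j)
E(w, m) = 21*w (E(w, m) = (3 + 6*5 + 6*(-2))*w = (3 + 30 - 12)*w = 21*w)
1285*(-110) + E(-29, q(7)) = 1285*(-110) + 21*(-29) = -141350 - 609 = -141959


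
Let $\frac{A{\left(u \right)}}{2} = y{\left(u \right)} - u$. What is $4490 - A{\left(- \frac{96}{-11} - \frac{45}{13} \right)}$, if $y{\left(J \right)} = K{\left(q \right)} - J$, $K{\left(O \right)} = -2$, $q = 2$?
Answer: $\frac{645654}{143} \approx 4515.1$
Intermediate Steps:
$y{\left(J \right)} = -2 - J$
$A{\left(u \right)} = -4 - 4 u$ ($A{\left(u \right)} = 2 \left(\left(-2 - u\right) - u\right) = 2 \left(-2 - 2 u\right) = -4 - 4 u$)
$4490 - A{\left(- \frac{96}{-11} - \frac{45}{13} \right)} = 4490 - \left(-4 - 4 \left(- \frac{96}{-11} - \frac{45}{13}\right)\right) = 4490 - \left(-4 - 4 \left(\left(-96\right) \left(- \frac{1}{11}\right) - \frac{45}{13}\right)\right) = 4490 - \left(-4 - 4 \left(\frac{96}{11} - \frac{45}{13}\right)\right) = 4490 - \left(-4 - \frac{3012}{143}\right) = 4490 - - \frac{3584}{143} = 4490 + \frac{3584}{143} = \frac{645654}{143}$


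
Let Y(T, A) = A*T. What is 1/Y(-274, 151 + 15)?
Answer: -1/45484 ≈ -2.1986e-5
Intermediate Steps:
1/Y(-274, 151 + 15) = 1/((151 + 15)*(-274)) = 1/(166*(-274)) = 1/(-45484) = -1/45484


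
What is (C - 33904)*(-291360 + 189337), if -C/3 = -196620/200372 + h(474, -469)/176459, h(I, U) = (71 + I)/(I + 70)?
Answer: 16631486744062976131121/4808612213728 ≈ 3.4587e+9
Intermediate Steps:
h(I, U) = (71 + I)/(70 + I)
C = 14155628478585/4808612213728 (C = -3*(-196620/200372 + ((71 + 474)/(70 + 474))/176459) = -3*(-196620*1/200372 + (545/544)*(1/176459)) = -3*(-49155/50093 + ((1/544)*545)*(1/176459)) = -3*(-49155/50093 + (545/544)*(1/176459)) = -3*(-49155/50093 + 545/95993696) = -3*(-4718542826195/4808612213728) = 14155628478585/4808612213728 ≈ 2.9438)
(C - 33904)*(-291360 + 189337) = (14155628478585/4808612213728 - 33904)*(-291360 + 189337) = -163017032865755527/4808612213728*(-102023) = 16631486744062976131121/4808612213728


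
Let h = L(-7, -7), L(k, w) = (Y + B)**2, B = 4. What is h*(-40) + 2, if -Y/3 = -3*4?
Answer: -63998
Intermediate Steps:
Y = 36 (Y = -(-9)*4 = -3*(-12) = 36)
L(k, w) = 1600 (L(k, w) = (36 + 4)**2 = 40**2 = 1600)
h = 1600
h*(-40) + 2 = 1600*(-40) + 2 = -64000 + 2 = -63998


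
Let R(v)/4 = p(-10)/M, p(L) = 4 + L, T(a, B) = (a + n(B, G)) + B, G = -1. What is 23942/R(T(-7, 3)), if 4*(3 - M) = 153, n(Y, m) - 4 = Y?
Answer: 562637/16 ≈ 35165.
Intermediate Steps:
n(Y, m) = 4 + Y
M = -141/4 (M = 3 - ¼*153 = 3 - 153/4 = -141/4 ≈ -35.250)
T(a, B) = 4 + a + 2*B (T(a, B) = (a + (4 + B)) + B = (4 + B + a) + B = 4 + a + 2*B)
R(v) = 32/47 (R(v) = 4*((4 - 10)/(-141/4)) = 4*(-6*(-4/141)) = 4*(8/47) = 32/47)
23942/R(T(-7, 3)) = 23942/(32/47) = 23942*(47/32) = 562637/16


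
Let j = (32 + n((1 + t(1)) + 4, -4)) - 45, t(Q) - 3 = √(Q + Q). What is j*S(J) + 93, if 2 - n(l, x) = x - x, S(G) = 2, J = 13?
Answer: 71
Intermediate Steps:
t(Q) = 3 + √2*√Q (t(Q) = 3 + √(Q + Q) = 3 + √(2*Q) = 3 + √2*√Q)
n(l, x) = 2 (n(l, x) = 2 - (x - x) = 2 - 1*0 = 2 + 0 = 2)
j = -11 (j = (32 + 2) - 45 = 34 - 45 = -11)
j*S(J) + 93 = -11*2 + 93 = -22 + 93 = 71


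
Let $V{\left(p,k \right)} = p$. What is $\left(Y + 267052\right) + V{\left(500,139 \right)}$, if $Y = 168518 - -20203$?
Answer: $456273$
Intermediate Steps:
$Y = 188721$ ($Y = 168518 + 20203 = 188721$)
$\left(Y + 267052\right) + V{\left(500,139 \right)} = \left(188721 + 267052\right) + 500 = 455773 + 500 = 456273$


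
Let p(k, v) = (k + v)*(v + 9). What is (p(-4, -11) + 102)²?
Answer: 17424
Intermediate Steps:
p(k, v) = (9 + v)*(k + v) (p(k, v) = (k + v)*(9 + v) = (9 + v)*(k + v))
(p(-4, -11) + 102)² = (((-11)² + 9*(-4) + 9*(-11) - 4*(-11)) + 102)² = ((121 - 36 - 99 + 44) + 102)² = (30 + 102)² = 132² = 17424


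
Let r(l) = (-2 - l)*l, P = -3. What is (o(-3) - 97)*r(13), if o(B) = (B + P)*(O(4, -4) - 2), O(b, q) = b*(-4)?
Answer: -2145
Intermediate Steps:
O(b, q) = -4*b
o(B) = 54 - 18*B (o(B) = (B - 3)*(-4*4 - 2) = (-3 + B)*(-16 - 2) = (-3 + B)*(-18) = 54 - 18*B)
r(l) = l*(-2 - l)
(o(-3) - 97)*r(13) = ((54 - 18*(-3)) - 97)*(-1*13*(2 + 13)) = ((54 + 54) - 97)*(-1*13*15) = (108 - 97)*(-195) = 11*(-195) = -2145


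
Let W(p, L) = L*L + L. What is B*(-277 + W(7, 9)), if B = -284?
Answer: 53108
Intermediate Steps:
W(p, L) = L + L² (W(p, L) = L² + L = L + L²)
B*(-277 + W(7, 9)) = -284*(-277 + 9*(1 + 9)) = -284*(-277 + 9*10) = -284*(-277 + 90) = -284*(-187) = 53108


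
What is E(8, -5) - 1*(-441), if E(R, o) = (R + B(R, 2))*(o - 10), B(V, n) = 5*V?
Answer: -279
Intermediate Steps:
E(R, o) = 6*R*(-10 + o) (E(R, o) = (R + 5*R)*(o - 10) = (6*R)*(-10 + o) = 6*R*(-10 + o))
E(8, -5) - 1*(-441) = 6*8*(-10 - 5) - 1*(-441) = 6*8*(-15) + 441 = -720 + 441 = -279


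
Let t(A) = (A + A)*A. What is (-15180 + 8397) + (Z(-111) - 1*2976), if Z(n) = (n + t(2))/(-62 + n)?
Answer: -1688204/173 ≈ -9758.4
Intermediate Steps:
t(A) = 2*A² (t(A) = (2*A)*A = 2*A²)
Z(n) = (8 + n)/(-62 + n) (Z(n) = (n + 2*2²)/(-62 + n) = (n + 2*4)/(-62 + n) = (n + 8)/(-62 + n) = (8 + n)/(-62 + n))
(-15180 + 8397) + (Z(-111) - 1*2976) = (-15180 + 8397) + ((8 - 111)/(-62 - 111) - 1*2976) = -6783 + (-103/(-173) - 2976) = -6783 + (-1/173*(-103) - 2976) = -6783 + (103/173 - 2976) = -6783 - 514745/173 = -1688204/173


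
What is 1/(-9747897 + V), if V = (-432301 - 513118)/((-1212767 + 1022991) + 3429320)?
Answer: -3239544/31578742184387 ≈ -1.0259e-7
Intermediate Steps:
V = -945419/3239544 (V = -945419/(-189776 + 3429320) = -945419/3239544 ≈ -0.29184)
1/(-9747897 + V) = 1/(-9747897 - 945419/3239544) = 1/(-31578742184387/3239544) = -3239544/31578742184387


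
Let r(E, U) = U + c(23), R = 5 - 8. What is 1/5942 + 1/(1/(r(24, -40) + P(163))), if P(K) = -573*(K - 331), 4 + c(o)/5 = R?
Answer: 571555039/5942 ≈ 96189.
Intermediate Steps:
R = -3
c(o) = -35 (c(o) = -20 + 5*(-3) = -20 - 15 = -35)
P(K) = 189663 - 573*K (P(K) = -573*(-331 + K) = 189663 - 573*K)
r(E, U) = -35 + U (r(E, U) = U - 35 = -35 + U)
1/5942 + 1/(1/(r(24, -40) + P(163))) = 1/5942 + 1/(1/((-35 - 40) + (189663 - 573*163))) = 1/5942 + 1/(1/(-75 + (189663 - 93399))) = 1/5942 + 1/(1/(-75 + 96264)) = 1/5942 + 1/(1/96189) = 1/5942 + 96189 = 571555039/5942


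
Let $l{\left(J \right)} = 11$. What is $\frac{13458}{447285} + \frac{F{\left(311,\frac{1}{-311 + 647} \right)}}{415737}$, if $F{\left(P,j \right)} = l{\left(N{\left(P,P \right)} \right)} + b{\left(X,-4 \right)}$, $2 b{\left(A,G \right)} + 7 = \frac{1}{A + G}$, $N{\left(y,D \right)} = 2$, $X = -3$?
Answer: $\frac{13062726214}{433890156105} \approx 0.030106$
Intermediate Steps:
$b{\left(A,G \right)} = - \frac{7}{2} + \frac{1}{2 \left(A + G\right)}$
$F{\left(P,j \right)} = \frac{52}{7}$ ($F{\left(P,j \right)} = 11 + \frac{1 - -21 - -28}{2 \left(-3 - 4\right)} = 11 + \frac{1 + 21 + 28}{2 \left(-7\right)} = 11 + \frac{1}{2} \left(- \frac{1}{7}\right) 50 = 11 - \frac{25}{7} = \frac{52}{7}$)
$\frac{13458}{447285} + \frac{F{\left(311,\frac{1}{-311 + 647} \right)}}{415737} = \frac{13458}{447285} + \frac{52}{7 \cdot 415737} = 13458 \cdot \frac{1}{447285} + \frac{52}{7} \cdot \frac{1}{415737} = \frac{4486}{149095} + \frac{52}{2910159} = \frac{13062726214}{433890156105}$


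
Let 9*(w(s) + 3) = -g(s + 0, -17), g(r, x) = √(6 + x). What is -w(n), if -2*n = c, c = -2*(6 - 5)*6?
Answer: 3 + I*√11/9 ≈ 3.0 + 0.36851*I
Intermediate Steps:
c = -12 (c = -2*1*6 = -2*6 = -12)
n = 6 (n = -½*(-12) = 6)
w(s) = -3 - I*√11/9 (w(s) = -3 + (-√(6 - 17))/9 = -3 + (-√(-11))/9 = -3 + (-I*√11)/9 = -3 - I*√11/9)
-w(n) = -(-3 - I*√11/9) = 3 + I*√11/9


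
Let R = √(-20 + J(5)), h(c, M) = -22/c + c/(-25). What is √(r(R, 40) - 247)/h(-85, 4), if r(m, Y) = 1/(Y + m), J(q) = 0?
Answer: 85*√2*√((-9879 - 494*I*√5)/(20 + I*√5))/622 ≈ 2.4005e-5 - 4.2952*I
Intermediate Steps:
h(c, M) = -22/c - c/25 (h(c, M) = -22/c + c*(-1/25) = -22/c - c/25)
R = 2*I*√5 (R = √(-20 + 0) = √(-20) = 2*I*√5 ≈ 4.4721*I)
√(r(R, 40) - 247)/h(-85, 4) = √(1/(40 + 2*I*√5) - 247)/(-22/(-85) - 1/25*(-85)) = √(-247 + 1/(40 + 2*I*√5))/(-22*(-1/85) + 17/5) = √(-247 + 1/(40 + 2*I*√5))/(22/85 + 17/5) = √(-247 + 1/(40 + 2*I*√5))/(311/85) = √(-247 + 1/(40 + 2*I*√5))*(85/311) = 85*√(-247 + 1/(40 + 2*I*√5))/311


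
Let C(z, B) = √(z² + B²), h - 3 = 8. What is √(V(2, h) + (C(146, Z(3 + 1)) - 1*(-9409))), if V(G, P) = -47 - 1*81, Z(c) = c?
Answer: √(9281 + 2*√5333) ≈ 97.093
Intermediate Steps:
h = 11 (h = 3 + 8 = 11)
C(z, B) = √(B² + z²)
V(G, P) = -128 (V(G, P) = -47 - 81 = -128)
√(V(2, h) + (C(146, Z(3 + 1)) - 1*(-9409))) = √(-128 + (√((3 + 1)² + 146²) - 1*(-9409))) = √(-128 + (√(4² + 21316) + 9409)) = √(-128 + (√(16 + 21316) + 9409)) = √(-128 + (√21332 + 9409)) = √(-128 + (2*√5333 + 9409)) = √(-128 + (9409 + 2*√5333)) = √(9281 + 2*√5333)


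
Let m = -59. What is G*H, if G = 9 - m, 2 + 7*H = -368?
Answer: -25160/7 ≈ -3594.3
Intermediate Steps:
H = -370/7 (H = -2/7 + (1/7)*(-368) = -2/7 - 368/7 = -370/7 ≈ -52.857)
G = 68 (G = 9 - 1*(-59) = 9 + 59 = 68)
G*H = 68*(-370/7) = -25160/7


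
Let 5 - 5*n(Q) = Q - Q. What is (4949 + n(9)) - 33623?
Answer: -28673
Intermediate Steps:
n(Q) = 1 (n(Q) = 1 - (Q - Q)/5 = 1 - ⅕*0 = 1 + 0 = 1)
(4949 + n(9)) - 33623 = (4949 + 1) - 33623 = 4950 - 33623 = -28673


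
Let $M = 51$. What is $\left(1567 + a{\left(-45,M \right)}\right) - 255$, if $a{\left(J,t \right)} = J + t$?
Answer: $1318$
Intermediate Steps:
$\left(1567 + a{\left(-45,M \right)}\right) - 255 = \left(1567 + \left(-45 + 51\right)\right) - 255 = \left(1567 + 6\right) - 255 = 1573 - 255 = 1318$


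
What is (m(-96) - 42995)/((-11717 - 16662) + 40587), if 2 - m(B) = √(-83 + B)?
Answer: -42993/12208 - I*√179/12208 ≈ -3.5217 - 0.0010959*I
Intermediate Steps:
m(B) = 2 - √(-83 + B)
(m(-96) - 42995)/((-11717 - 16662) + 40587) = ((2 - √(-83 - 96)) - 42995)/((-11717 - 16662) + 40587) = ((2 - √(-179)) - 42995)/(-28379 + 40587) = ((2 - I*√179) - 42995)/12208 = ((2 - I*√179) - 42995)*(1/12208) = (-42993 - I*√179)*(1/12208) = -42993/12208 - I*√179/12208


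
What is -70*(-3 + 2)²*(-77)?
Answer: 5390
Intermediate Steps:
-70*(-3 + 2)²*(-77) = -70*(-1)²*(-77) = -70*1*(-77) = -70*(-77) = 5390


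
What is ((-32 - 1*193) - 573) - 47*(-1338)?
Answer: 62088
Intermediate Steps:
((-32 - 1*193) - 573) - 47*(-1338) = ((-32 - 193) - 573) + 62886 = (-225 - 573) + 62886 = -798 + 62886 = 62088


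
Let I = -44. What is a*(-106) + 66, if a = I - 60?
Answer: 11090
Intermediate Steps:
a = -104 (a = -44 - 60 = -104)
a*(-106) + 66 = -104*(-106) + 66 = 11024 + 66 = 11090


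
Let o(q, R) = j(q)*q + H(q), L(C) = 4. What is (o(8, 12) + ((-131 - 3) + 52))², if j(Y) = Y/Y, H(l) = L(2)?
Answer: 4900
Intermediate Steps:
H(l) = 4
j(Y) = 1
o(q, R) = 4 + q (o(q, R) = 1*q + 4 = q + 4 = 4 + q)
(o(8, 12) + ((-131 - 3) + 52))² = ((4 + 8) + ((-131 - 3) + 52))² = (12 + (-134 + 52))² = (12 - 82)² = (-70)² = 4900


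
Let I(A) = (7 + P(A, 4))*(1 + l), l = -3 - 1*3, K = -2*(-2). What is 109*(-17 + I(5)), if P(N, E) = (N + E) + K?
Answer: -12753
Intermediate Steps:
K = 4
P(N, E) = 4 + E + N (P(N, E) = (N + E) + 4 = (E + N) + 4 = 4 + E + N)
l = -6 (l = -3 - 3 = -6)
I(A) = -75 - 5*A (I(A) = (7 + (4 + 4 + A))*(1 - 6) = (7 + (8 + A))*(-5) = (15 + A)*(-5) = -75 - 5*A)
109*(-17 + I(5)) = 109*(-17 + (-75 - 5*5)) = 109*(-17 + (-75 - 25)) = 109*(-17 - 100) = 109*(-117) = -12753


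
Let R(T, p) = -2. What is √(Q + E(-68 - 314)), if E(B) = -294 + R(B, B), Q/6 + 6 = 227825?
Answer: √1366618 ≈ 1169.0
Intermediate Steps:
Q = 1366914 (Q = -36 + 6*227825 = -36 + 1366950 = 1366914)
E(B) = -296 (E(B) = -294 - 2 = -296)
√(Q + E(-68 - 314)) = √(1366914 - 296) = √1366618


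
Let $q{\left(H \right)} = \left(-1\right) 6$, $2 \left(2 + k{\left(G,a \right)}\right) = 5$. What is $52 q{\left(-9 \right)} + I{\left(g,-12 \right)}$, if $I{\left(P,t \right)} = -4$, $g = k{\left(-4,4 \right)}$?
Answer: $-316$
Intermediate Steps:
$k{\left(G,a \right)} = \frac{1}{2}$ ($k{\left(G,a \right)} = -2 + \frac{1}{2} \cdot 5 = -2 + \frac{5}{2} = \frac{1}{2}$)
$q{\left(H \right)} = -6$
$g = \frac{1}{2} \approx 0.5$
$52 q{\left(-9 \right)} + I{\left(g,-12 \right)} = 52 \left(-6\right) - 4 = -312 - 4 = -316$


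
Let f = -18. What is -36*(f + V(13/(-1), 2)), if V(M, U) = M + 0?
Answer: 1116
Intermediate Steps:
V(M, U) = M
-36*(f + V(13/(-1), 2)) = -36*(-18 + 13/(-1)) = -36*(-18 + 13*(-1)) = -36*(-18 - 13) = -36*(-31) = 1116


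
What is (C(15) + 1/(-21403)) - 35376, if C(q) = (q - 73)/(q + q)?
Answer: -11357908622/321045 ≈ -35378.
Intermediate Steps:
C(q) = (-73 + q)/(2*q) (C(q) = (-73 + q)/((2*q)) = (-73 + q)*(1/(2*q)) = (-73 + q)/(2*q))
(C(15) + 1/(-21403)) - 35376 = ((½)*(-73 + 15)/15 + 1/(-21403)) - 35376 = ((½)*(1/15)*(-58) - 1/21403) - 35376 = (-29/15 - 1/21403) - 35376 = -620702/321045 - 35376 = -11357908622/321045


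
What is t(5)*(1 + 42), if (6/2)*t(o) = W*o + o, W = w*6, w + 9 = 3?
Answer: -7525/3 ≈ -2508.3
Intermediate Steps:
w = -6 (w = -9 + 3 = -6)
W = -36 (W = -6*6 = -36)
t(o) = -35*o/3 (t(o) = (-36*o + o)/3 = (-35*o)/3 = -35*o/3)
t(5)*(1 + 42) = (-35/3*5)*(1 + 42) = -175/3*43 = -7525/3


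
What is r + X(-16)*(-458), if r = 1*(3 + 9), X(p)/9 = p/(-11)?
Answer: -65820/11 ≈ -5983.6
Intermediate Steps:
X(p) = -9*p/11 (X(p) = 9*(p/(-11)) = 9*(p*(-1/11)) = 9*(-p/11) = -9*p/11)
r = 12 (r = 1*12 = 12)
r + X(-16)*(-458) = 12 - 9/11*(-16)*(-458) = 12 + (144/11)*(-458) = 12 - 65952/11 = -65820/11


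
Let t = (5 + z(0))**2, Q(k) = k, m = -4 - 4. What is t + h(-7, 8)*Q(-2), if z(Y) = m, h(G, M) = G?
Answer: 23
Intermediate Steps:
m = -8
z(Y) = -8
t = 9 (t = (5 - 8)**2 = (-3)**2 = 9)
t + h(-7, 8)*Q(-2) = 9 - 7*(-2) = 9 + 14 = 23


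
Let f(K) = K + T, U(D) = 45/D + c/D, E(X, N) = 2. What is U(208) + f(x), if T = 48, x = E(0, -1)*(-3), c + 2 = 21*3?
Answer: 4421/104 ≈ 42.510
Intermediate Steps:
c = 61 (c = -2 + 21*3 = -2 + 63 = 61)
U(D) = 106/D (U(D) = 45/D + 61/D = 106/D)
x = -6 (x = 2*(-3) = -6)
f(K) = 48 + K (f(K) = K + 48 = 48 + K)
U(208) + f(x) = 106/208 + (48 - 6) = 106*(1/208) + 42 = 53/104 + 42 = 4421/104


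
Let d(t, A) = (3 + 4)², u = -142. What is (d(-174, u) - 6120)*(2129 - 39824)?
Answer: 228846345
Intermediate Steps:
d(t, A) = 49 (d(t, A) = 7² = 49)
(d(-174, u) - 6120)*(2129 - 39824) = (49 - 6120)*(2129 - 39824) = -6071*(-37695) = 228846345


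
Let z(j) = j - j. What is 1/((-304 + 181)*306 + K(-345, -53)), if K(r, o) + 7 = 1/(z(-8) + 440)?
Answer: -440/16563799 ≈ -2.6564e-5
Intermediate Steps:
z(j) = 0
K(r, o) = -3079/440 (K(r, o) = -7 + 1/(0 + 440) = -7 + 1/440 = -3079/440)
1/((-304 + 181)*306 + K(-345, -53)) = 1/((-304 + 181)*306 - 3079/440) = 1/(-123*306 - 3079/440) = 1/(-37638 - 3079/440) = 1/(-16563799/440) = -440/16563799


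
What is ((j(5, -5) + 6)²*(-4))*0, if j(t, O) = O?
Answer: 0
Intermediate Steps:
((j(5, -5) + 6)²*(-4))*0 = ((-5 + 6)²*(-4))*0 = (1²*(-4))*0 = (1*(-4))*0 = -4*0 = 0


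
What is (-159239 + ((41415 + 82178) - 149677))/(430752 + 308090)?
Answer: -185323/738842 ≈ -0.25083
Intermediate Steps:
(-159239 + ((41415 + 82178) - 149677))/(430752 + 308090) = (-159239 + (123593 - 149677))/738842 = (-159239 - 26084)*(1/738842) = -185323*1/738842 = -185323/738842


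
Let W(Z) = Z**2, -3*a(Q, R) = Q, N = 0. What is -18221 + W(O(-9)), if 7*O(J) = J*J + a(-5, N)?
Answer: -7973957/441 ≈ -18082.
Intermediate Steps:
a(Q, R) = -Q/3
O(J) = 5/21 + J**2/7 (O(J) = (J*J - 1/3*(-5))/7 = (J**2 + 5/3)/7 = (5/3 + J**2)/7 = 5/21 + J**2/7)
-18221 + W(O(-9)) = -18221 + (5/21 + (1/7)*(-9)**2)**2 = -18221 + (5/21 + (1/7)*81)**2 = -18221 + (5/21 + 81/7)**2 = -18221 + (248/21)**2 = -18221 + 61504/441 = -7973957/441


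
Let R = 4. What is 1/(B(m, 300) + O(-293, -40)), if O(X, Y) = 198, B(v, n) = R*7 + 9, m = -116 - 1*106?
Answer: 1/235 ≈ 0.0042553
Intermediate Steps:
m = -222 (m = -116 - 106 = -222)
B(v, n) = 37 (B(v, n) = 4*7 + 9 = 28 + 9 = 37)
1/(B(m, 300) + O(-293, -40)) = 1/(37 + 198) = 1/235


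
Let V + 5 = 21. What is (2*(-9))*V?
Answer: -288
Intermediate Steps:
V = 16 (V = -5 + 21 = 16)
(2*(-9))*V = (2*(-9))*16 = -18*16 = -288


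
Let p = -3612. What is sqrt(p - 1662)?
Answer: 3*I*sqrt(586) ≈ 72.622*I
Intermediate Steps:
sqrt(p - 1662) = sqrt(-3612 - 1662) = sqrt(-5274) = 3*I*sqrt(586)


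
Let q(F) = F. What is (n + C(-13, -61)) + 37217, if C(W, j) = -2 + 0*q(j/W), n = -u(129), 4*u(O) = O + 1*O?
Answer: 74301/2 ≈ 37151.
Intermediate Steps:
u(O) = O/2 (u(O) = (O + 1*O)/4 = (O + O)/4 = (2*O)/4 = O/2)
n = -129/2 ≈ -64.500
C(W, j) = -2 (C(W, j) = -2 + 0*(j/W) = -2 + 0 = -2)
(n + C(-13, -61)) + 37217 = (-129/2 - 2) + 37217 = -133/2 + 37217 = 74301/2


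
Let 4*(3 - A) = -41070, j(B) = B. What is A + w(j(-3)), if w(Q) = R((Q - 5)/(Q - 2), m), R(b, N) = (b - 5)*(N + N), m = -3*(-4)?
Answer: 101889/10 ≈ 10189.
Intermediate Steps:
A = 20541/2 (A = 3 - ¼*(-41070) = 3 + 20535/2 = 20541/2 ≈ 10271.)
m = 12
R(b, N) = 2*N*(-5 + b) (R(b, N) = (-5 + b)*(2*N) = 2*N*(-5 + b))
w(Q) = -120 + 24*(-5 + Q)/(-2 + Q) (w(Q) = 2*12*(-5 + (Q - 5)/(Q - 2)) = 2*12*(-5 + (-5 + Q)/(-2 + Q)) = -120 + 24*(-5 + Q)/(-2 + Q))
A + w(j(-3)) = 20541/2 + 24*(5 - 4*(-3))/(-2 - 3) = 20541/2 + 24*(5 + 12)/(-5) = 20541/2 + 24*(-⅕)*17 = 20541/2 - 408/5 = 101889/10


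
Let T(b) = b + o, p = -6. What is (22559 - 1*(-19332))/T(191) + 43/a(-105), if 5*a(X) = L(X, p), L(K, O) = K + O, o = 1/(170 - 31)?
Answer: 213542663/982350 ≈ 217.38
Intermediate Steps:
o = 1/139 ≈ 0.0071942
a(X) = -6/5 + X/5 (a(X) = (X - 6)/5 = (-6 + X)/5 = -6/5 + X/5)
T(b) = 1/139 + b (T(b) = b + 1/139 = 1/139 + b)
(22559 - 1*(-19332))/T(191) + 43/a(-105) = (22559 - 1*(-19332))/(1/139 + 191) + 43/(-6/5 + (1/5)*(-105)) = (22559 + 19332)/(26550/139) + 43/(-6/5 - 21) = 41891*(139/26550) + 43/(-111/5) = 5822849/26550 + 43*(-5/111) = 5822849/26550 - 215/111 = 213542663/982350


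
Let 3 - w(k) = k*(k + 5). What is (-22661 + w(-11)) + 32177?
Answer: 9453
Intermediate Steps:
w(k) = 3 - k*(5 + k) (w(k) = 3 - k*(k + 5) = 3 - k*(5 + k))
(-22661 + w(-11)) + 32177 = (-22661 + (3 - 1*(-11)² - 5*(-11))) + 32177 = (-22661 + (3 - 1*121 + 55)) + 32177 = (-22661 + (3 - 121 + 55)) + 32177 = (-22661 - 63) + 32177 = -22724 + 32177 = 9453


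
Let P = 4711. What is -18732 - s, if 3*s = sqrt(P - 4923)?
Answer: -18732 - 2*I*sqrt(53)/3 ≈ -18732.0 - 4.8534*I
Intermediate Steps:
s = 2*I*sqrt(53)/3 (s = sqrt(4711 - 4923)/3 = sqrt(-212)/3 = (2*I*sqrt(53))/3 = 2*I*sqrt(53)/3 ≈ 4.8534*I)
-18732 - s = -18732 - 2*I*sqrt(53)/3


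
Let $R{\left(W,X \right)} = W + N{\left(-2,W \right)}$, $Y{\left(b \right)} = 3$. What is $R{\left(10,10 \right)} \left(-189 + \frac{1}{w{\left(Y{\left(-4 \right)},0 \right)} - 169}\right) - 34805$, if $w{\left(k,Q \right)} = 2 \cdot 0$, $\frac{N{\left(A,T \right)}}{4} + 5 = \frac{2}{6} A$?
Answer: $- \frac{16432339}{507} \approx -32411.0$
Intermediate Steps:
$N{\left(A,T \right)} = -20 + \frac{4 A}{3}$ ($N{\left(A,T \right)} = -20 + 4 \cdot \frac{2}{6} A = -20 + 4 \cdot 2 \cdot \frac{1}{6} A = -20 + 4 \frac{A}{3} = -20 + \frac{4 A}{3}$)
$w{\left(k,Q \right)} = 0$
$R{\left(W,X \right)} = - \frac{68}{3} + W$ ($R{\left(W,X \right)} = W + \left(-20 + \frac{4}{3} \left(-2\right)\right) = W - \frac{68}{3} = - \frac{68}{3} + W$)
$R{\left(10,10 \right)} \left(-189 + \frac{1}{w{\left(Y{\left(-4 \right)},0 \right)} - 169}\right) - 34805 = \left(- \frac{68}{3} + 10\right) \left(-189 + \frac{1}{0 - 169}\right) - 34805 = - \frac{38 \left(-189 + \frac{1}{-169}\right)}{3} - 34805 = - \frac{38 \left(-189 - \frac{1}{169}\right)}{3} - 34805 = \left(- \frac{38}{3}\right) \left(- \frac{31942}{169}\right) - 34805 = \frac{1213796}{507} - 34805 = - \frac{16432339}{507}$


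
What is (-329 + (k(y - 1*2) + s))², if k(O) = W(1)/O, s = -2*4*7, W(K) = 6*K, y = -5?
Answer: 7295401/49 ≈ 1.4889e+5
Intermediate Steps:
s = -56 (s = -8*7 = -56)
k(O) = 6/O (k(O) = (6*1)/O = 6/O)
(-329 + (k(y - 1*2) + s))² = (-329 + (6/(-5 - 1*2) - 56))² = (-329 + (6/(-5 - 2) - 56))² = (-329 + (6/(-7) - 56))² = (-329 + (6*(-⅐) - 56))² = (-329 + (-6/7 - 56))² = (-329 - 398/7)² = (-2701/7)² = 7295401/49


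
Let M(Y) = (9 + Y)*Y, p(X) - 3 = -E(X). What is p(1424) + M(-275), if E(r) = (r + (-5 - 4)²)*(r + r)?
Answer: -4213087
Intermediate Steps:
E(r) = 2*r*(81 + r) (E(r) = (r + (-9)²)*(2*r) = (r + 81)*(2*r) = (81 + r)*(2*r) = 2*r*(81 + r))
p(X) = 3 - 2*X*(81 + X)
M(Y) = Y*(9 + Y)
p(1424) + M(-275) = (3 - 2*1424*(81 + 1424)) - 275*(9 - 275) = (3 - 2*1424*1505) - 275*(-266) = (3 - 4286240) + 73150 = -4286237 + 73150 = -4213087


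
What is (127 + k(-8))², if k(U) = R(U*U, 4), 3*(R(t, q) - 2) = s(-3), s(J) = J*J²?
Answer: 14400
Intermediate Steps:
s(J) = J³
R(t, q) = -7 (R(t, q) = 2 + (⅓)*(-3)³ = 2 + (⅓)*(-27) = 2 - 9 = -7)
k(U) = -7
(127 + k(-8))² = (127 - 7)² = 120² = 14400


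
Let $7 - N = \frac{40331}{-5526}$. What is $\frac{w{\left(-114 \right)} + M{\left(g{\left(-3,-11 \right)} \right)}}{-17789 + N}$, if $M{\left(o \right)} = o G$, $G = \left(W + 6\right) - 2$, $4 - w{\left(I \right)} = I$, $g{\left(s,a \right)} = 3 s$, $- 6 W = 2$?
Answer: $- \frac{469710}{98223001} \approx -0.0047821$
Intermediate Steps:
$W = - \frac{1}{3}$ ($W = \left(- \frac{1}{6}\right) 2 = - \frac{1}{3} \approx -0.33333$)
$w{\left(I \right)} = 4 - I$
$G = \frac{11}{3}$ ($G = \left(- \frac{1}{3} + 6\right) - 2 = \frac{17}{3} - 2 = \frac{11}{3} \approx 3.6667$)
$N = \frac{79013}{5526}$ ($N = 7 - \frac{40331}{-5526} = 7 - 40331 \left(- \frac{1}{5526}\right) = 7 - - \frac{40331}{5526} = 7 + \frac{40331}{5526} = \frac{79013}{5526} \approx 14.298$)
$M{\left(o \right)} = \frac{11 o}{3}$ ($M{\left(o \right)} = o \frac{11}{3} = \frac{11 o}{3}$)
$\frac{w{\left(-114 \right)} + M{\left(g{\left(-3,-11 \right)} \right)}}{-17789 + N} = \frac{\left(4 - -114\right) + \frac{11 \cdot 3 \left(-3\right)}{3}}{-17789 + \frac{79013}{5526}} = \frac{\left(4 + 114\right) + \frac{11}{3} \left(-9\right)}{- \frac{98223001}{5526}} = \left(118 - 33\right) \left(- \frac{5526}{98223001}\right) = 85 \left(- \frac{5526}{98223001}\right) = - \frac{469710}{98223001}$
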